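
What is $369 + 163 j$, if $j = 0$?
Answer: $369$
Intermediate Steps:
$369 + 163 j = 369 + 163 \cdot 0 = 369 + 0 = 369$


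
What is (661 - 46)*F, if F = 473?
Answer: 290895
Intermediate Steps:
(661 - 46)*F = (661 - 46)*473 = 615*473 = 290895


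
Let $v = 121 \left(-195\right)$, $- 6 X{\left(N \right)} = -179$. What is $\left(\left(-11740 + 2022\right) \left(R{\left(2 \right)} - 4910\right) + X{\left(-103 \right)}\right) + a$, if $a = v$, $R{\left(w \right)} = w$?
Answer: $\frac{286034273}{6} \approx 4.7672 \cdot 10^{7}$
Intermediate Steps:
$X{\left(N \right)} = \frac{179}{6}$ ($X{\left(N \right)} = \left(- \frac{1}{6}\right) \left(-179\right) = \frac{179}{6}$)
$v = -23595$
$a = -23595$
$\left(\left(-11740 + 2022\right) \left(R{\left(2 \right)} - 4910\right) + X{\left(-103 \right)}\right) + a = \left(\left(-11740 + 2022\right) \left(2 - 4910\right) + \frac{179}{6}\right) - 23595 = \left(\left(-9718\right) \left(-4908\right) + \frac{179}{6}\right) - 23595 = \left(47695944 + \frac{179}{6}\right) - 23595 = \frac{286175843}{6} - 23595 = \frac{286034273}{6}$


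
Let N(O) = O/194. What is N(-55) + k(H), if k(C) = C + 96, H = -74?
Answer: 4213/194 ≈ 21.716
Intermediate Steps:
N(O) = O/194 (N(O) = O*(1/194) = O/194)
k(C) = 96 + C
N(-55) + k(H) = (1/194)*(-55) + (96 - 74) = -55/194 + 22 = 4213/194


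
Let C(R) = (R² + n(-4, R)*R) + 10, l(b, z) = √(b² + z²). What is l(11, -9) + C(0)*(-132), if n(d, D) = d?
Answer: -1320 + √202 ≈ -1305.8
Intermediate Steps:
C(R) = 10 + R² - 4*R (C(R) = (R² - 4*R) + 10 = 10 + R² - 4*R)
l(11, -9) + C(0)*(-132) = √(11² + (-9)²) + (10 + 0² - 4*0)*(-132) = √(121 + 81) + (10 + 0 + 0)*(-132) = √202 + 10*(-132) = √202 - 1320 = -1320 + √202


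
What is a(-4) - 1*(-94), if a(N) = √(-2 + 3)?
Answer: 95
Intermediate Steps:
a(N) = 1 (a(N) = √1 = 1)
a(-4) - 1*(-94) = 1 - 1*(-94) = 1 + 94 = 95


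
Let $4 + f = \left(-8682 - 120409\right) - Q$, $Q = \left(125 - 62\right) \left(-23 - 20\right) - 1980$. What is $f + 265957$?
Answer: $141551$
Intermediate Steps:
$Q = -4689$ ($Q = 63 \left(-43\right) - 1980 = -2709 - 1980 = -4689$)
$f = -124406$ ($f = -4 - 124402 = -124406$)
$f + 265957 = -124406 + 265957 = 141551$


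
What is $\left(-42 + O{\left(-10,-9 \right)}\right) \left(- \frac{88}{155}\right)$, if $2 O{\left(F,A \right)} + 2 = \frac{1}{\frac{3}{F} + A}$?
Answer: $\frac{352352}{14415} \approx 24.443$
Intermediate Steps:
$O{\left(F,A \right)} = -1 + \frac{1}{2 \left(A + \frac{3}{F}\right)}$ ($O{\left(F,A \right)} = -1 + \frac{1}{2 \left(\frac{3}{F} + A\right)} = -1 + \frac{1}{2 \left(A + \frac{3}{F}\right)}$)
$\left(-42 + O{\left(-10,-9 \right)}\right) \left(- \frac{88}{155}\right) = \left(-42 + \frac{-3 + \frac{1}{2} \left(-10\right) - \left(-9\right) \left(-10\right)}{3 - -90}\right) \left(- \frac{88}{155}\right) = \left(-42 + \frac{-3 - 5 - 90}{3 + 90}\right) \left(\left(-88\right) \frac{1}{155}\right) = \left(-42 + \frac{1}{93} \left(-98\right)\right) \left(- \frac{88}{155}\right) = \left(-42 - \frac{98}{93}\right) \left(- \frac{88}{155}\right) = \left(- \frac{4004}{93}\right) \left(- \frac{88}{155}\right) = \frac{352352}{14415}$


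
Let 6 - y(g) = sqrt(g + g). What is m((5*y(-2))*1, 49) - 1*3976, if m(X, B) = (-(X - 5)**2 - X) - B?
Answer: -4580 + 510*I ≈ -4580.0 + 510.0*I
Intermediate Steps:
y(g) = 6 - sqrt(2)*sqrt(g) (y(g) = 6 - sqrt(g + g) = 6 - sqrt(2*g) = 6 - sqrt(2)*sqrt(g))
m(X, B) = -B - X - (-5 + X)**2 (m(X, B) = (-(-5 + X)**2 - X) - B = (-X - (-5 + X)**2) - B = -B - X - (-5 + X)**2)
m((5*y(-2))*1, 49) - 1*3976 = (-1*49 - 5*(6 - sqrt(2)*sqrt(-2)) - (-5 + (5*(6 - sqrt(2)*sqrt(-2)))*1)**2) - 1*3976 = (-49 - 5*(6 - sqrt(2)*I*sqrt(2)) - (-5 + (5*(6 - sqrt(2)*I*sqrt(2)))*1)**2) - 3976 = (-49 - 5*(6 - 2*I) - (-5 + (5*(6 - 2*I))*1)**2) - 3976 = (-49 - (30 - 10*I) - (-5 + (30 - 10*I)*1)**2) - 3976 = (-49 - (30 - 10*I) - (-5 + (30 - 10*I))**2) - 3976 = (-49 + (-30 + 10*I) - (25 - 10*I)**2) - 3976 = (-79 - (25 - 10*I)**2 + 10*I) - 3976 = -4055 - (25 - 10*I)**2 + 10*I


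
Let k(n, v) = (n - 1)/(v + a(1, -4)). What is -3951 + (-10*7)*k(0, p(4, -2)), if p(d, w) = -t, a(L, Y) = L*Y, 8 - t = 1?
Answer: -43531/11 ≈ -3957.4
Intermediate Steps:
t = 7 (t = 8 - 1*1 = 8 - 1 = 7)
p(d, w) = -7 (p(d, w) = -1*7 = -7)
k(n, v) = (-1 + n)/(-4 + v) (k(n, v) = (n - 1)/(v + 1*(-4)) = (-1 + n)/(v - 4) = (-1 + n)/(-4 + v))
-3951 + (-10*7)*k(0, p(4, -2)) = -3951 + (-10*7)*((-1 + 0)/(-4 - 7)) = -3951 - 70*(-1)/(-11) = -3951 - (-70)*(-1)/11 = -3951 - 70*1/11 = -3951 - 70/11 = -43531/11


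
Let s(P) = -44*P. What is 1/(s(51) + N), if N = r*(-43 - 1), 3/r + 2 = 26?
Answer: -2/4499 ≈ -0.00044454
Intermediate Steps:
r = ⅛ (r = 3/(-2 + 26) = 3/24 = 3*(1/24) = ⅛ ≈ 0.12500)
N = -11/2 (N = (-43 - 1)/8 = (⅛)*(-44) = -11/2 ≈ -5.5000)
1/(s(51) + N) = 1/(-44*51 - 11/2) = 1/(-2244 - 11/2) = 1/(-4499/2) = -2/4499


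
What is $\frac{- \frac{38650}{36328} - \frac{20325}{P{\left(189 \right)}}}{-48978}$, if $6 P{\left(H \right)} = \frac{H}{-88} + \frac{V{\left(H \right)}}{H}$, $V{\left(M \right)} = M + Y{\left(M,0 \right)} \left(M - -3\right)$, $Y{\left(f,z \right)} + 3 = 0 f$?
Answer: $- \frac{4093354603675}{6897350947176} \approx -0.59347$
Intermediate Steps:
$Y{\left(f,z \right)} = -3$ ($Y{\left(f,z \right)} = -3 + 0 f = -3 + 0 = -3$)
$V{\left(M \right)} = -9 - 2 M$ ($V{\left(M \right)} = M - 3 \left(M - -3\right) = M - 3 \left(M + 3\right) = M - 3 \left(3 + M\right) = M - \left(9 + 3 M\right) = -9 - 2 M$)
$P{\left(H \right)} = - \frac{H}{528} + \frac{-9 - 2 H}{6 H}$ ($P{\left(H \right)} = \frac{\frac{H}{-88} + \frac{-9 - 2 H}{H}}{6} = \frac{H \left(- \frac{1}{88}\right) + \frac{-9 - 2 H}{H}}{6} = \frac{- \frac{H}{88} + \frac{-9 - 2 H}{H}}{6} = - \frac{H}{528} + \frac{-9 - 2 H}{6 H}$)
$\frac{- \frac{38650}{36328} - \frac{20325}{P{\left(189 \right)}}}{-48978} = \frac{- \frac{38650}{36328} - \frac{20325}{\frac{1}{528} \cdot \frac{1}{189} \left(-792 - 189^{2} - 33264\right)}}{-48978} = \left(\left(-38650\right) \frac{1}{36328} - \frac{20325}{\frac{1}{528} \cdot \frac{1}{189} \left(-792 - 35721 - 33264\right)}\right) \left(- \frac{1}{48978}\right) = \left(- \frac{19325}{18164} - \frac{20325}{\frac{1}{528} \cdot \frac{1}{189} \left(-792 - 35721 - 33264\right)}\right) \left(- \frac{1}{48978}\right) = \left(- \frac{19325}{18164} - \frac{20325}{\frac{1}{528} \cdot \frac{1}{189} \left(-69777\right)}\right) \left(- \frac{1}{48978}\right) = \left(- \frac{19325}{18164} - \frac{20325}{- \frac{7753}{11088}}\right) \left(- \frac{1}{48978}\right) = \left(- \frac{19325}{18164} - - \frac{225363600}{7753}\right) \left(- \frac{1}{48978}\right) = \left(- \frac{19325}{18164} + \frac{225363600}{7753}\right) \left(- \frac{1}{48978}\right) = \frac{4093354603675}{140825492} \left(- \frac{1}{48978}\right) = - \frac{4093354603675}{6897350947176}$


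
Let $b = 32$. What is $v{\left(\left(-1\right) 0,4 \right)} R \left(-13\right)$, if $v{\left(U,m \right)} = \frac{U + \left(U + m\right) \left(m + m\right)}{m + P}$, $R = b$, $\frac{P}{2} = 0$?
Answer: $-3328$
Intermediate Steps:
$P = 0$ ($P = 2 \cdot 0 = 0$)
$R = 32$
$v{\left(U,m \right)} = \frac{U + 2 m \left(U + m\right)}{m}$ ($v{\left(U,m \right)} = \frac{U + \left(U + m\right) \left(m + m\right)}{m + 0} = \frac{U + \left(U + m\right) 2 m}{m} = \frac{U + 2 m \left(U + m\right)}{m}$)
$v{\left(\left(-1\right) 0,4 \right)} R \left(-13\right) = \left(2 \left(\left(-1\right) 0\right) + 2 \cdot 4 + \frac{\left(-1\right) 0}{4}\right) 32 \left(-13\right) = \left(2 \cdot 0 + 8 + 0 \cdot \frac{1}{4}\right) 32 \left(-13\right) = \left(0 + 8 + 0\right) 32 \left(-13\right) = 8 \cdot 32 \left(-13\right) = 256 \left(-13\right) = -3328$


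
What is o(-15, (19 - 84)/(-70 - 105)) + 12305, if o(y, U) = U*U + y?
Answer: 15055419/1225 ≈ 12290.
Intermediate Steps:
o(y, U) = y + U² (o(y, U) = U² + y = y + U²)
o(-15, (19 - 84)/(-70 - 105)) + 12305 = (-15 + ((19 - 84)/(-70 - 105))²) + 12305 = (-15 + (-65/(-175))²) + 12305 = (-15 + (-65*(-1/175))²) + 12305 = (-15 + (13/35)²) + 12305 = (-15 + 169/1225) + 12305 = -18206/1225 + 12305 = 15055419/1225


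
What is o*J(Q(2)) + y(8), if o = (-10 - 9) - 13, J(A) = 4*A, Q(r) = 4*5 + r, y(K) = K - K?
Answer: -2816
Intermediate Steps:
y(K) = 0
Q(r) = 20 + r
o = -32 (o = -19 - 13 = -32)
o*J(Q(2)) + y(8) = -128*(20 + 2) + 0 = -128*22 + 0 = -32*88 + 0 = -2816 + 0 = -2816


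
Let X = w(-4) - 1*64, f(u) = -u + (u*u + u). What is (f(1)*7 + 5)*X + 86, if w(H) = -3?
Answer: -718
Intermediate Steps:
f(u) = u**2 (f(u) = -u + (u**2 + u) = -u + (u + u**2) = u**2)
X = -67 (X = -3 - 1*64 = -3 - 64 = -67)
(f(1)*7 + 5)*X + 86 = (1**2*7 + 5)*(-67) + 86 = (1*7 + 5)*(-67) + 86 = (7 + 5)*(-67) + 86 = 12*(-67) + 86 = -804 + 86 = -718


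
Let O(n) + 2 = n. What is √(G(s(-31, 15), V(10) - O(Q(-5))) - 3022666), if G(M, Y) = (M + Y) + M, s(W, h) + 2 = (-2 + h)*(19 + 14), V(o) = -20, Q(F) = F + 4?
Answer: I*√3021829 ≈ 1738.3*I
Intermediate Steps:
Q(F) = 4 + F
s(W, h) = -68 + 33*h (s(W, h) = -2 + (-2 + h)*(19 + 14) = -2 + (-2 + h)*33 = -2 + (-66 + 33*h) = -68 + 33*h)
O(n) = -2 + n
G(M, Y) = Y + 2*M
√(G(s(-31, 15), V(10) - O(Q(-5))) - 3022666) = √(((-20 - (-2 + (4 - 5))) + 2*(-68 + 33*15)) - 3022666) = √(((-20 - (-2 - 1)) + 2*(-68 + 495)) - 3022666) = √(((-20 - 1*(-3)) + 2*427) - 3022666) = √(((-20 + 3) + 854) - 3022666) = √((-17 + 854) - 3022666) = √(837 - 3022666) = √(-3021829) = I*√3021829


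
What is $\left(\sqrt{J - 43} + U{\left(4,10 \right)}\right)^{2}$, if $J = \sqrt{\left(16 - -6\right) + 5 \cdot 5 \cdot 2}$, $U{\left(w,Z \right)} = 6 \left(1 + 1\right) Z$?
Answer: $\left(120 + i \sqrt{43 - 6 \sqrt{2}}\right)^{2} \approx 14365.0 + 1410.0 i$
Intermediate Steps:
$U{\left(w,Z \right)} = 12 Z$ ($U{\left(w,Z \right)} = 6 \cdot 2 Z = 12 Z$)
$J = 6 \sqrt{2}$ ($J = \sqrt{\left(16 + 6\right) + 25 \cdot 2} = \sqrt{22 + 50} = \sqrt{72} = 6 \sqrt{2} \approx 8.4853$)
$\left(\sqrt{J - 43} + U{\left(4,10 \right)}\right)^{2} = \left(\sqrt{6 \sqrt{2} - 43} + 12 \cdot 10\right)^{2} = \left(\sqrt{-43 + 6 \sqrt{2}} + 120\right)^{2} = \left(120 + \sqrt{-43 + 6 \sqrt{2}}\right)^{2}$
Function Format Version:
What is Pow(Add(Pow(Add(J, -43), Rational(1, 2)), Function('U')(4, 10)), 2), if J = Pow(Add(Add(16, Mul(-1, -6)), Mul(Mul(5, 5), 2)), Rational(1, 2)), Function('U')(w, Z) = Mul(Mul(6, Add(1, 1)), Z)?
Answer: Pow(Add(120, Mul(I, Pow(Add(43, Mul(-6, Pow(2, Rational(1, 2)))), Rational(1, 2)))), 2) ≈ Add(14365., Mul(1410.0, I))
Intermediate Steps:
Function('U')(w, Z) = Mul(12, Z) (Function('U')(w, Z) = Mul(Mul(6, 2), Z) = Mul(12, Z))
J = Mul(6, Pow(2, Rational(1, 2))) (J = Pow(Add(Add(16, 6), Mul(25, 2)), Rational(1, 2)) = Pow(Add(22, 50), Rational(1, 2)) = Pow(72, Rational(1, 2)) = Mul(6, Pow(2, Rational(1, 2))) ≈ 8.4853)
Pow(Add(Pow(Add(J, -43), Rational(1, 2)), Function('U')(4, 10)), 2) = Pow(Add(Pow(Add(Mul(6, Pow(2, Rational(1, 2))), -43), Rational(1, 2)), Mul(12, 10)), 2) = Pow(Add(Pow(Add(-43, Mul(6, Pow(2, Rational(1, 2)))), Rational(1, 2)), 120), 2) = Pow(Add(120, Pow(Add(-43, Mul(6, Pow(2, Rational(1, 2)))), Rational(1, 2))), 2)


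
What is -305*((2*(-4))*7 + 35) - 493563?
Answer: -487158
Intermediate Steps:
-305*((2*(-4))*7 + 35) - 493563 = -305*(-8*7 + 35) - 493563 = -305*(-56 + 35) - 493563 = -305*(-21) - 493563 = 6405 - 493563 = -487158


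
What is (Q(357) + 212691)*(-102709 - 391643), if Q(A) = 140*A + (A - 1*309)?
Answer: -129875663088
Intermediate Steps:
Q(A) = -309 + 141*A (Q(A) = 140*A + (A - 309) = 140*A + (-309 + A) = -309 + 141*A)
(Q(357) + 212691)*(-102709 - 391643) = ((-309 + 141*357) + 212691)*(-102709 - 391643) = ((-309 + 50337) + 212691)*(-494352) = (50028 + 212691)*(-494352) = 262719*(-494352) = -129875663088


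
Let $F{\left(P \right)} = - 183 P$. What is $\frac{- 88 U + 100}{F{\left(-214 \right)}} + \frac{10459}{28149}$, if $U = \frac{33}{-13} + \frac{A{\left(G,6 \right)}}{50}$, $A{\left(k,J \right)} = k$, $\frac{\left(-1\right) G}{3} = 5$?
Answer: $\frac{1514649663}{3980784665} \approx 0.38049$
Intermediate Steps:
$G = -15$ ($G = \left(-3\right) 5 = -15$)
$U = - \frac{369}{130}$ ($U = \frac{33}{-13} - \frac{15}{50} = 33 \left(- \frac{1}{13}\right) - \frac{3}{10} = - \frac{33}{13} - \frac{3}{10} = - \frac{369}{130} \approx -2.8385$)
$\frac{- 88 U + 100}{F{\left(-214 \right)}} + \frac{10459}{28149} = \frac{\left(-88\right) \left(- \frac{369}{130}\right) + 100}{\left(-183\right) \left(-214\right)} + \frac{10459}{28149} = \frac{\frac{16236}{65} + 100}{39162} + 10459 \cdot \frac{1}{28149} = \frac{22736}{65} \cdot \frac{1}{39162} + \frac{10459}{28149} = \frac{11368}{1272765} + \frac{10459}{28149} = \frac{1514649663}{3980784665}$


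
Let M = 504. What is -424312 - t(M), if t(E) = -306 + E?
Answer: -424510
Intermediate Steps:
-424312 - t(M) = -424312 - (-306 + 504) = -424312 - 1*198 = -424312 - 198 = -424510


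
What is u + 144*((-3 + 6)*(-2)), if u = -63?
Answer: -927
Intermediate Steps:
u + 144*((-3 + 6)*(-2)) = -63 + 144*((-3 + 6)*(-2)) = -63 + 144*(3*(-2)) = -63 + 144*(-6) = -63 - 864 = -927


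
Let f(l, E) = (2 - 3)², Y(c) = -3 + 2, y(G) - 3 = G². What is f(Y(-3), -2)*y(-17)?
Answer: 292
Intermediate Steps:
y(G) = 3 + G²
Y(c) = -1
f(l, E) = 1 (f(l, E) = (-1)² = 1)
f(Y(-3), -2)*y(-17) = 1*(3 + (-17)²) = 1*(3 + 289) = 1*292 = 292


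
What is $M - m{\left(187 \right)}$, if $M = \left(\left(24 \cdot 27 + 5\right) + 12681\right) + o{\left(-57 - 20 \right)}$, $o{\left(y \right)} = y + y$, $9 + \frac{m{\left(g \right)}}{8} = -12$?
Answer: $13348$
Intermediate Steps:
$m{\left(g \right)} = -168$ ($m{\left(g \right)} = -72 + 8 \left(-12\right) = -72 - 96 = -168$)
$o{\left(y \right)} = 2 y$
$M = 13180$ ($M = \left(\left(24 \cdot 27 + 5\right) + 12681\right) + 2 \left(-57 - 20\right) = \left(\left(648 + 5\right) + 12681\right) + 2 \left(-57 - 20\right) = \left(653 + 12681\right) + 2 \left(-77\right) = 13334 - 154 = 13180$)
$M - m{\left(187 \right)} = 13180 - -168 = 13180 + 168 = 13348$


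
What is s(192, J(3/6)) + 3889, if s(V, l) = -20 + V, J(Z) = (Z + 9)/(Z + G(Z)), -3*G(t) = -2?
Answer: 4061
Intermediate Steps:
G(t) = ⅔ (G(t) = -⅓*(-2) = ⅔)
J(Z) = (9 + Z)/(⅔ + Z) (J(Z) = (Z + 9)/(Z + ⅔) = (9 + Z)/(⅔ + Z))
s(192, J(3/6)) + 3889 = (-20 + 192) + 3889 = 172 + 3889 = 4061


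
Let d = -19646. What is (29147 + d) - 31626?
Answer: -22125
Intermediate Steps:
(29147 + d) - 31626 = (29147 - 19646) - 31626 = 9501 - 31626 = -22125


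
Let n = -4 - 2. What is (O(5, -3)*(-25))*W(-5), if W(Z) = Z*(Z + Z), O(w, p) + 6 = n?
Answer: 15000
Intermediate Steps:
n = -6
O(w, p) = -12 (O(w, p) = -6 - 6 = -12)
W(Z) = 2*Z² (W(Z) = Z*(2*Z) = 2*Z²)
(O(5, -3)*(-25))*W(-5) = (-12*(-25))*(2*(-5)²) = 300*(2*25) = 300*50 = 15000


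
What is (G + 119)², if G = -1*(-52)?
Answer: 29241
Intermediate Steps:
G = 52
(G + 119)² = (52 + 119)² = 171² = 29241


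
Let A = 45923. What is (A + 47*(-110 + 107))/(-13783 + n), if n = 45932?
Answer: 45782/32149 ≈ 1.4241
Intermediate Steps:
(A + 47*(-110 + 107))/(-13783 + n) = (45923 + 47*(-110 + 107))/(-13783 + 45932) = (45923 + 47*(-3))/32149 = (45923 - 141)*(1/32149) = 45782*(1/32149) = 45782/32149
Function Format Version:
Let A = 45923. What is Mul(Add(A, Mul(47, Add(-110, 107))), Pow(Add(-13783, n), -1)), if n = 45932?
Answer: Rational(45782, 32149) ≈ 1.4241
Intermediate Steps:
Mul(Add(A, Mul(47, Add(-110, 107))), Pow(Add(-13783, n), -1)) = Mul(Add(45923, Mul(47, Add(-110, 107))), Pow(Add(-13783, 45932), -1)) = Mul(Add(45923, Mul(47, -3)), Pow(32149, -1)) = Mul(Add(45923, -141), Rational(1, 32149)) = Mul(45782, Rational(1, 32149)) = Rational(45782, 32149)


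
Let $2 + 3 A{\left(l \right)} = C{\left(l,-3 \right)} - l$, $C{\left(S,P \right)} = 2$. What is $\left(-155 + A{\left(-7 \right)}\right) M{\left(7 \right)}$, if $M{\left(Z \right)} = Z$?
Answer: $- \frac{3206}{3} \approx -1068.7$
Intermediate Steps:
$A{\left(l \right)} = - \frac{l}{3}$ ($A{\left(l \right)} = - \frac{2}{3} + \frac{2 - l}{3} = - \frac{2}{3} - \left(- \frac{2}{3} + \frac{l}{3}\right) = - \frac{l}{3}$)
$\left(-155 + A{\left(-7 \right)}\right) M{\left(7 \right)} = \left(-155 - - \frac{7}{3}\right) 7 = \left(-155 + \frac{7}{3}\right) 7 = \left(- \frac{458}{3}\right) 7 = - \frac{3206}{3}$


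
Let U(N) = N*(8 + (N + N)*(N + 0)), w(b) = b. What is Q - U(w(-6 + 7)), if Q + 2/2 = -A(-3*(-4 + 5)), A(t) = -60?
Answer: 49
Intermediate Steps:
Q = 59 (Q = -1 - 1*(-60) = -1 + 60 = 59)
U(N) = N*(8 + 2*N**2) (U(N) = N*(8 + (2*N)*N) = N*(8 + 2*N**2))
Q - U(w(-6 + 7)) = 59 - 2*(-6 + 7)*(4 + (-6 + 7)**2) = 59 - 2*(4 + 1**2) = 59 - 2*(4 + 1) = 59 - 2*5 = 59 - 1*10 = 59 - 10 = 49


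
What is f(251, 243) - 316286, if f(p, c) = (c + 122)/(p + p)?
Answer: -158775207/502 ≈ -3.1629e+5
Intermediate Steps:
f(p, c) = (122 + c)/(2*p) (f(p, c) = (122 + c)/((2*p)) = (122 + c)*(1/(2*p)) = (122 + c)/(2*p))
f(251, 243) - 316286 = (1/2)*(122 + 243)/251 - 316286 = (1/2)*(1/251)*365 - 316286 = 365/502 - 316286 = -158775207/502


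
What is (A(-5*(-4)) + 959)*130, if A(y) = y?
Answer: 127270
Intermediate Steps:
(A(-5*(-4)) + 959)*130 = (-5*(-4) + 959)*130 = (20 + 959)*130 = 979*130 = 127270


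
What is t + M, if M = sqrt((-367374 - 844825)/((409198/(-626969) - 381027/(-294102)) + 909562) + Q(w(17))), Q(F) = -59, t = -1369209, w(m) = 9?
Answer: -1369209 + I*sqrt(188566165684125290931541099434586793)/55905612002070641 ≈ -1.3692e+6 + 7.7674*I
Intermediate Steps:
M = I*sqrt(188566165684125290931541099434586793)/55905612002070641 (M = sqrt((-367374 - 844825)/((409198/(-626969) - 381027/(-294102)) + 909562) - 59) = sqrt(-1212199/((409198*(-1/626969) - 381027*(-1/294102)) + 909562) - 59) = sqrt(-1212199/((-409198/626969 + 127009/98034) + 909562) - 59) = sqrt(-1212199/(39515388989/61464278946 + 909562) - 59) = sqrt(-1212199/55905612002070641/61464278946 - 59) = sqrt(-1212199*61464278946/55905612002070641 - 59) = sqrt(-74506937474062254/55905612002070641 - 59) = sqrt(-3372938045596230073/55905612002070641) = I*sqrt(188566165684125290931541099434586793)/55905612002070641 ≈ 7.7674*I)
t + M = -1369209 + I*sqrt(188566165684125290931541099434586793)/55905612002070641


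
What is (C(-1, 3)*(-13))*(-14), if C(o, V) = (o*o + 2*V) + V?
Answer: 1820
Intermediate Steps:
C(o, V) = o² + 3*V (C(o, V) = (o² + 2*V) + V = o² + 3*V)
(C(-1, 3)*(-13))*(-14) = (((-1)² + 3*3)*(-13))*(-14) = ((1 + 9)*(-13))*(-14) = (10*(-13))*(-14) = -130*(-14) = 1820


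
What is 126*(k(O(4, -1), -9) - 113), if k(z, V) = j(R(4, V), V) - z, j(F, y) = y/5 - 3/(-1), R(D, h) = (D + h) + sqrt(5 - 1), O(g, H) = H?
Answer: -69804/5 ≈ -13961.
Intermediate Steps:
R(D, h) = 2 + D + h (R(D, h) = (D + h) + sqrt(4) = (D + h) + 2 = 2 + D + h)
j(F, y) = 3 + y/5 (j(F, y) = y*(1/5) - 3*(-1) = y/5 + 3 = 3 + y/5)
k(z, V) = 3 - z + V/5 (k(z, V) = (3 + V/5) - z = 3 - z + V/5)
126*(k(O(4, -1), -9) - 113) = 126*((3 - 1*(-1) + (1/5)*(-9)) - 113) = 126*((3 + 1 - 9/5) - 113) = 126*(11/5 - 113) = 126*(-554/5) = -69804/5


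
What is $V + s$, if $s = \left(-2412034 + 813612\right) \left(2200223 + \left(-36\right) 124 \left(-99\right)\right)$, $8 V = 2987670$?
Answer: $- \frac{16893138798557}{4} \approx -4.2233 \cdot 10^{12}$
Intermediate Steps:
$V = \frac{1493835}{4}$ ($V = \frac{1}{8} \cdot 2987670 = \frac{1493835}{4} \approx 3.7346 \cdot 10^{5}$)
$s = -4223285073098$ ($s = - 1598422 \left(2200223 - -441936\right) = - 1598422 \left(2200223 + 441936\right) = \left(-1598422\right) 2642159 = -4223285073098$)
$V + s = \frac{1493835}{4} - 4223285073098 = - \frac{16893138798557}{4}$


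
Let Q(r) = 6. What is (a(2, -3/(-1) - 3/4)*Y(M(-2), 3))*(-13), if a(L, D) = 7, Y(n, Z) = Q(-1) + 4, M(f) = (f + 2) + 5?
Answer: -910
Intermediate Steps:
M(f) = 7 + f (M(f) = (2 + f) + 5 = 7 + f)
Y(n, Z) = 10 (Y(n, Z) = 6 + 4 = 10)
(a(2, -3/(-1) - 3/4)*Y(M(-2), 3))*(-13) = (7*10)*(-13) = 70*(-13) = -910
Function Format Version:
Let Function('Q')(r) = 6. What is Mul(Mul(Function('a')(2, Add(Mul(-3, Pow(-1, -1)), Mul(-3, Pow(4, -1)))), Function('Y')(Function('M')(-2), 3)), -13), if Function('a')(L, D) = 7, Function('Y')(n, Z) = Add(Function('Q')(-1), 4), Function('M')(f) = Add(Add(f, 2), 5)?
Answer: -910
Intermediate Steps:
Function('M')(f) = Add(7, f) (Function('M')(f) = Add(Add(2, f), 5) = Add(7, f))
Function('Y')(n, Z) = 10 (Function('Y')(n, Z) = Add(6, 4) = 10)
Mul(Mul(Function('a')(2, Add(Mul(-3, Pow(-1, -1)), Mul(-3, Pow(4, -1)))), Function('Y')(Function('M')(-2), 3)), -13) = Mul(Mul(7, 10), -13) = Mul(70, -13) = -910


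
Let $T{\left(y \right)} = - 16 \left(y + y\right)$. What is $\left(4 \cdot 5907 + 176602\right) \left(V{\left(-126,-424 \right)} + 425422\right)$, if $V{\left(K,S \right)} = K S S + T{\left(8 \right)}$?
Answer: $-4450434120300$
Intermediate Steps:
$T{\left(y \right)} = - 32 y$ ($T{\left(y \right)} = - 16 \cdot 2 y = - 32 y$)
$V{\left(K,S \right)} = -256 + K S^{2}$ ($V{\left(K,S \right)} = K S S - 256 = K S^{2} - 256 = -256 + K S^{2}$)
$\left(4 \cdot 5907 + 176602\right) \left(V{\left(-126,-424 \right)} + 425422\right) = \left(4 \cdot 5907 + 176602\right) \left(\left(-256 - 126 \left(-424\right)^{2}\right) + 425422\right) = \left(23628 + 176602\right) \left(\left(-256 - 22651776\right) + 425422\right) = 200230 \left(\left(-256 - 22651776\right) + 425422\right) = 200230 \left(-22652032 + 425422\right) = 200230 \left(-22226610\right) = -4450434120300$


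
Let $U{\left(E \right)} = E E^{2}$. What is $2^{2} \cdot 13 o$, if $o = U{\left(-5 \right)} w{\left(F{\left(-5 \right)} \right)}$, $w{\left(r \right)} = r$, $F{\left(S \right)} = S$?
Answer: $32500$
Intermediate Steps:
$U{\left(E \right)} = E^{3}$
$o = 625$ ($o = \left(-5\right)^{3} \left(-5\right) = \left(-125\right) \left(-5\right) = 625$)
$2^{2} \cdot 13 o = 2^{2} \cdot 13 \cdot 625 = 4 \cdot 13 \cdot 625 = 52 \cdot 625 = 32500$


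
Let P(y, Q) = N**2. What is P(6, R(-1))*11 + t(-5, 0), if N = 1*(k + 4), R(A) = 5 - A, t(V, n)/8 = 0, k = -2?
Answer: 44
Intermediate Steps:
t(V, n) = 0 (t(V, n) = 8*0 = 0)
N = 2 (N = 1*(-2 + 4) = 1*2 = 2)
P(y, Q) = 4 (P(y, Q) = 2**2 = 4)
P(6, R(-1))*11 + t(-5, 0) = 4*11 + 0 = 44 + 0 = 44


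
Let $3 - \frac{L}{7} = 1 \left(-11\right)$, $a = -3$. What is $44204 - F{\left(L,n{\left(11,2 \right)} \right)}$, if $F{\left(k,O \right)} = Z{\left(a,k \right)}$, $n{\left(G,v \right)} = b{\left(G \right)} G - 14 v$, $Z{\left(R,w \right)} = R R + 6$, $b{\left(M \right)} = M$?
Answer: $44189$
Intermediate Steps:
$Z{\left(R,w \right)} = 6 + R^{2}$ ($Z{\left(R,w \right)} = R^{2} + 6 = 6 + R^{2}$)
$n{\left(G,v \right)} = G^{2} - 14 v$ ($n{\left(G,v \right)} = G G - 14 v = G^{2} - 14 v$)
$L = 98$ ($L = 21 - 7 \cdot 1 \left(-11\right) = 21 - -77 = 21 + 77 = 98$)
$F{\left(k,O \right)} = 15$ ($F{\left(k,O \right)} = 6 + \left(-3\right)^{2} = 6 + 9 = 15$)
$44204 - F{\left(L,n{\left(11,2 \right)} \right)} = 44204 - 15 = 44189$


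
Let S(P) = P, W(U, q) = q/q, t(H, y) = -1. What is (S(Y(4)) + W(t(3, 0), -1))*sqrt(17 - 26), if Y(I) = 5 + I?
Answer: 30*I ≈ 30.0*I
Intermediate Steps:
W(U, q) = 1
(S(Y(4)) + W(t(3, 0), -1))*sqrt(17 - 26) = ((5 + 4) + 1)*sqrt(17 - 26) = (9 + 1)*sqrt(-9) = 10*(3*I) = 30*I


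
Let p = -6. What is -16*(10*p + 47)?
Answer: 208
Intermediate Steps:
-16*(10*p + 47) = -16*(10*(-6) + 47) = -16*(-60 + 47) = -16*(-13) = 208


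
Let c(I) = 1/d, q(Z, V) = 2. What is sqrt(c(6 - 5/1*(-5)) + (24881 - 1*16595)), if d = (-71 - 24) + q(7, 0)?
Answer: sqrt(71665521)/93 ≈ 91.027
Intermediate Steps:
d = -93 (d = (-71 - 24) + 2 = -95 + 2 = -93)
c(I) = -1/93 (c(I) = 1/(-93) = -1/93)
sqrt(c(6 - 5/1*(-5)) + (24881 - 1*16595)) = sqrt(-1/93 + (24881 - 1*16595)) = sqrt(-1/93 + (24881 - 16595)) = sqrt(-1/93 + 8286) = sqrt(770597/93) = sqrt(71665521)/93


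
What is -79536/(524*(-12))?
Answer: 1657/131 ≈ 12.649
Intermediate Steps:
-79536/(524*(-12)) = -79536/(-6288) = -79536*(-1/6288) = 1657/131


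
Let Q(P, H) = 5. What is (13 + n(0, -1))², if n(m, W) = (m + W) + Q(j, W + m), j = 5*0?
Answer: 289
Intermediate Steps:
j = 0
n(m, W) = 5 + W + m (n(m, W) = (m + W) + 5 = (W + m) + 5 = 5 + W + m)
(13 + n(0, -1))² = (13 + (5 - 1 + 0))² = (13 + 4)² = 17² = 289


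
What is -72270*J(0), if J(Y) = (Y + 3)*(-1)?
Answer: 216810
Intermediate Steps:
J(Y) = -3 - Y (J(Y) = (3 + Y)*(-1) = -3 - Y)
-72270*J(0) = -72270*(-3 - 1*0) = -72270*(-3 + 0) = -72270*(-3) = 216810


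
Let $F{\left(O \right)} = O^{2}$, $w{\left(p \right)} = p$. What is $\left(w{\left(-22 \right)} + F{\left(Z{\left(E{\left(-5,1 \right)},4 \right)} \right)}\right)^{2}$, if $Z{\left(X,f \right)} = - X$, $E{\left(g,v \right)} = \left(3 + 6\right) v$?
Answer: $3481$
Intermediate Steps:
$E{\left(g,v \right)} = 9 v$
$\left(w{\left(-22 \right)} + F{\left(Z{\left(E{\left(-5,1 \right)},4 \right)} \right)}\right)^{2} = \left(-22 + \left(- 9 \cdot 1\right)^{2}\right)^{2} = \left(-22 + \left(\left(-1\right) 9\right)^{2}\right)^{2} = \left(-22 + \left(-9\right)^{2}\right)^{2} = \left(-22 + 81\right)^{2} = 59^{2} = 3481$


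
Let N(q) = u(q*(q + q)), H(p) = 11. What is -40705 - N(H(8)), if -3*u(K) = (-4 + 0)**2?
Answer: -122099/3 ≈ -40700.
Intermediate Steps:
u(K) = -16/3 (u(K) = -(-4 + 0)**2/3 = -1/3*(-4)**2 = -1/3*16 = -16/3)
N(q) = -16/3
-40705 - N(H(8)) = -40705 - 1*(-16/3) = -40705 + 16/3 = -122099/3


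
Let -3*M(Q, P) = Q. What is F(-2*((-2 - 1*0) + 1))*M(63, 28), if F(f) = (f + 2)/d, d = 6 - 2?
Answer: -21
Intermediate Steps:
d = 4
M(Q, P) = -Q/3
F(f) = 1/2 + f/4 (F(f) = (f + 2)/4 = (2 + f)*(1/4) = 1/2 + f/4)
F(-2*((-2 - 1*0) + 1))*M(63, 28) = (1/2 + (-2*((-2 - 1*0) + 1))/4)*(-1/3*63) = (1/2 + (-2*((-2 + 0) + 1))/4)*(-21) = (1/2 + (-2*(-2 + 1))/4)*(-21) = (1/2 + (-2*(-1))/4)*(-21) = (1/2 + (1/4)*2)*(-21) = (1/2 + 1/2)*(-21) = 1*(-21) = -21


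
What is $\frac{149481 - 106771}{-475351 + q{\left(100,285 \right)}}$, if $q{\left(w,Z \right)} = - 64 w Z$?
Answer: $- \frac{42710}{2299351} \approx -0.018575$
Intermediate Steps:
$q{\left(w,Z \right)} = - 64 Z w$
$\frac{149481 - 106771}{-475351 + q{\left(100,285 \right)}} = \frac{149481 - 106771}{-475351 - 18240 \cdot 100} = \frac{42710}{-475351 - 1824000} = \frac{42710}{-2299351} = 42710 \left(- \frac{1}{2299351}\right) = - \frac{42710}{2299351}$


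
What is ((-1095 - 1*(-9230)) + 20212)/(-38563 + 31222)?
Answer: -9449/2447 ≈ -3.8615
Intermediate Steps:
((-1095 - 1*(-9230)) + 20212)/(-38563 + 31222) = ((-1095 + 9230) + 20212)/(-7341) = (8135 + 20212)*(-1/7341) = 28347*(-1/7341) = -9449/2447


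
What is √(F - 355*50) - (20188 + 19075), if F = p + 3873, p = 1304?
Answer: -39263 + 3*I*√1397 ≈ -39263.0 + 112.13*I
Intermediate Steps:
F = 5177 (F = 1304 + 3873 = 5177)
√(F - 355*50) - (20188 + 19075) = √(5177 - 355*50) - (20188 + 19075) = √(5177 - 17750) - 1*39263 = √(-12573) - 39263 = 3*I*√1397 - 39263 = -39263 + 3*I*√1397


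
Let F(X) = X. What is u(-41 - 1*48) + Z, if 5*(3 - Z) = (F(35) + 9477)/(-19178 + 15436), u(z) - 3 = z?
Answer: -771709/9355 ≈ -82.492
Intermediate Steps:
u(z) = 3 + z
Z = 32821/9355 (Z = 3 - (35 + 9477)/(5*(-19178 + 15436)) = 3 - 9512/(5*(-3742)) = 3 - 9512*(-1)/(5*3742) = 3 - 1/5*(-4756/1871) = 3 + 4756/9355 = 32821/9355 ≈ 3.5084)
u(-41 - 1*48) + Z = (3 + (-41 - 1*48)) + 32821/9355 = (3 + (-41 - 48)) + 32821/9355 = (3 - 89) + 32821/9355 = -86 + 32821/9355 = -771709/9355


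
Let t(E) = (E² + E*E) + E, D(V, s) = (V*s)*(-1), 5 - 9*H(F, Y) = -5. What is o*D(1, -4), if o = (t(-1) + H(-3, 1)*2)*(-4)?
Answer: -464/9 ≈ -51.556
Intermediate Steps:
H(F, Y) = 10/9 (H(F, Y) = 5/9 - ⅑*(-5) = 5/9 + 5/9 = 10/9)
D(V, s) = -V*s
t(E) = E + 2*E² (t(E) = (E² + E²) + E = 2*E² + E = E + 2*E²)
o = -116/9 (o = (-(1 + 2*(-1)) + (10/9)*2)*(-4) = (-(1 - 2) + 20/9)*(-4) = (-1*(-1) + 20/9)*(-4) = (1 + 20/9)*(-4) = (29/9)*(-4) = -116/9 ≈ -12.889)
o*D(1, -4) = -(-116)*(-4)/9 = -116/9*4 = -464/9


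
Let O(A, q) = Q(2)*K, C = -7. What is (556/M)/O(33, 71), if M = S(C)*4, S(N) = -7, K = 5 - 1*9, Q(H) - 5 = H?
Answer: 139/196 ≈ 0.70918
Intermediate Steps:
Q(H) = 5 + H
K = -4 (K = 5 - 9 = -4)
M = -28 (M = -7*4 = -28)
O(A, q) = -28 (O(A, q) = (5 + 2)*(-4) = 7*(-4) = -28)
(556/M)/O(33, 71) = (556/(-28))/(-28) = (556*(-1/28))*(-1/28) = -139/7*(-1/28) = 139/196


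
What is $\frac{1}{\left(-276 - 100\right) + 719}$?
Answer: $\frac{1}{343} \approx 0.0029155$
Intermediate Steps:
$\frac{1}{\left(-276 - 100\right) + 719} = \frac{1}{-376 + 719} = \frac{1}{343}$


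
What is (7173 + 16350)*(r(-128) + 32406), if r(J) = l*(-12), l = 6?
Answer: 760592682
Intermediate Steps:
r(J) = -72 (r(J) = 6*(-12) = -72)
(7173 + 16350)*(r(-128) + 32406) = (7173 + 16350)*(-72 + 32406) = 23523*32334 = 760592682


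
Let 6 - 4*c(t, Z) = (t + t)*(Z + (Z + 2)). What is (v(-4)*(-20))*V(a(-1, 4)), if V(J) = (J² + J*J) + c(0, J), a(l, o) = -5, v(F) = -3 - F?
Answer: -1030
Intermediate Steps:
c(t, Z) = 3/2 - t*(2 + 2*Z)/2 (c(t, Z) = 3/2 - (t + t)*(Z + (Z + 2))/4 = 3/2 - 2*t*(Z + (2 + Z))/4 = 3/2 - 2*t*(2 + 2*Z)/4 = 3/2 - t*(2 + 2*Z)/2)
V(J) = 3/2 + 2*J² (V(J) = (J² + J*J) + (3/2 - 1*0 - 1*J*0) = (J² + J²) + (3/2 + 0 + 0) = 2*J² + 3/2 = 3/2 + 2*J²)
(v(-4)*(-20))*V(a(-1, 4)) = ((-3 - 1*(-4))*(-20))*(3/2 + 2*(-5)²) = ((-3 + 4)*(-20))*(3/2 + 2*25) = (1*(-20))*(3/2 + 50) = -20*103/2 = -1030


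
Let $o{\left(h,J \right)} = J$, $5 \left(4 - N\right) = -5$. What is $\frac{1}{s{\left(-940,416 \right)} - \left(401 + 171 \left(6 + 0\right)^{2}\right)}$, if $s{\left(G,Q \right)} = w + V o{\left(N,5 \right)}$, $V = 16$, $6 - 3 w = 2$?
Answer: $- \frac{3}{19427} \approx -0.00015442$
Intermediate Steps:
$N = 5$ ($N = 4 - -1 = 4 + 1 = 5$)
$w = \frac{4}{3}$ ($w = 2 - \frac{2}{3} = \frac{4}{3} \approx 1.3333$)
$s{\left(G,Q \right)} = \frac{244}{3}$ ($s{\left(G,Q \right)} = \frac{4}{3} + 16 \cdot 5 = \frac{4}{3} + 80 = \frac{244}{3}$)
$\frac{1}{s{\left(-940,416 \right)} - \left(401 + 171 \left(6 + 0\right)^{2}\right)} = \frac{1}{\frac{244}{3} - \left(401 + 171 \left(6 + 0\right)^{2}\right)} = \frac{1}{\frac{244}{3} - \left(401 + 171 \cdot 6^{2}\right)} = \frac{1}{\frac{244}{3} - 6557} = \frac{1}{- \frac{19427}{3}} = - \frac{3}{19427}$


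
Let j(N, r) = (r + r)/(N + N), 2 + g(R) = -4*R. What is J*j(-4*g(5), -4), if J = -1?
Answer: 1/22 ≈ 0.045455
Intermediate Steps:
g(R) = -2 - 4*R
j(N, r) = r/N (j(N, r) = (2*r)/((2*N)) = (2*r)*(1/(2*N)) = r/N)
J*j(-4*g(5), -4) = -(-4)/((-4*(-2 - 4*5))) = -(-4)/((-4*(-2 - 20))) = -(-4)/((-4*(-22))) = -(-4)/88 = -1*(-1/22) = 1/22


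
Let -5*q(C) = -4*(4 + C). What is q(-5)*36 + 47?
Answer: 91/5 ≈ 18.200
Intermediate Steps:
q(C) = 16/5 + 4*C/5 (q(C) = -(-4)*(4 + C)/5 = -(-16 - 4*C)/5 = 16/5 + 4*C/5)
q(-5)*36 + 47 = (16/5 + (⅘)*(-5))*36 + 47 = (16/5 - 4)*36 + 47 = -⅘*36 + 47 = -144/5 + 47 = 91/5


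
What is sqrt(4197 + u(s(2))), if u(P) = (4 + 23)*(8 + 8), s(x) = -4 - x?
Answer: sqrt(4629) ≈ 68.037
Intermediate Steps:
u(P) = 432 (u(P) = 27*16 = 432)
sqrt(4197 + u(s(2))) = sqrt(4197 + 432) = sqrt(4629)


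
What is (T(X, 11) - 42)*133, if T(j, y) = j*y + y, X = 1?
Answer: -2660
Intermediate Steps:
T(j, y) = y + j*y
(T(X, 11) - 42)*133 = (11*(1 + 1) - 42)*133 = (11*2 - 42)*133 = (22 - 42)*133 = -20*133 = -2660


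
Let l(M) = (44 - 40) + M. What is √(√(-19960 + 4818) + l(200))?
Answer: √(204 + I*√15142) ≈ 14.87 + 4.1376*I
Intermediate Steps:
l(M) = 4 + M
√(√(-19960 + 4818) + l(200)) = √(√(-19960 + 4818) + (4 + 200)) = √(√(-15142) + 204) = √(I*√15142 + 204) = √(204 + I*√15142)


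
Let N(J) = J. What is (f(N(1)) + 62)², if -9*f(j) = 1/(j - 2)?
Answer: 312481/81 ≈ 3857.8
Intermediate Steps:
f(j) = -1/(9*(-2 + j)) (f(j) = -1/(9*(j - 2)) = -1/(9*(-2 + j)))
(f(N(1)) + 62)² = (-1/(-18 + 9*1) + 62)² = (-1/(-18 + 9) + 62)² = (-1/(-9) + 62)² = (-1*(-⅑) + 62)² = (⅑ + 62)² = (559/9)² = 312481/81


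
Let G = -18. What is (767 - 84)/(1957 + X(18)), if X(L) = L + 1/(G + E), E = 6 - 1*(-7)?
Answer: 3415/9874 ≈ 0.34586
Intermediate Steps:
E = 13 (E = 6 + 7 = 13)
X(L) = -1/5 + L (X(L) = L + 1/(-18 + 13) = L + 1/(-5) = L - 1/5 = -1/5 + L)
(767 - 84)/(1957 + X(18)) = (767 - 84)/(1957 + (-1/5 + 18)) = 683/(1957 + 89/5) = 683/(9874/5) = 683*(5/9874) = 3415/9874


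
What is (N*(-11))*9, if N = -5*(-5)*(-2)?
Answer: 4950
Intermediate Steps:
N = -50 (N = 25*(-2) = -50)
(N*(-11))*9 = -50*(-11)*9 = 550*9 = 4950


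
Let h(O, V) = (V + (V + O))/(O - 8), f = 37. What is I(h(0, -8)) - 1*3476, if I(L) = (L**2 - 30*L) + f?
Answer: -3495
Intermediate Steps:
h(O, V) = (O + 2*V)/(-8 + O) (h(O, V) = (V + (O + V))/(-8 + O) = (O + 2*V)/(-8 + O))
I(L) = 37 + L**2 - 30*L (I(L) = (L**2 - 30*L) + 37 = 37 + L**2 - 30*L)
I(h(0, -8)) - 1*3476 = (37 + ((0 + 2*(-8))/(-8 + 0))**2 - 30*(0 + 2*(-8))/(-8 + 0)) - 1*3476 = (37 + ((0 - 16)/(-8))**2 - 30*(0 - 16)/(-8)) - 3476 = (37 + (-1/8*(-16))**2 - (-15)*(-16)/4) - 3476 = (37 + 2**2 - 30*2) - 3476 = (37 + 4 - 60) - 3476 = -19 - 3476 = -3495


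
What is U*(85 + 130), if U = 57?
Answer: 12255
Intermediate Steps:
U*(85 + 130) = 57*(85 + 130) = 57*215 = 12255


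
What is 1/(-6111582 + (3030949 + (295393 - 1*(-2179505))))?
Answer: -1/605735 ≈ -1.6509e-6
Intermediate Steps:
1/(-6111582 + (3030949 + (295393 - 1*(-2179505)))) = 1/(-6111582 + (3030949 + (295393 + 2179505))) = 1/(-6111582 + (3030949 + 2474898)) = 1/(-6111582 + 5505847) = 1/(-605735) = -1/605735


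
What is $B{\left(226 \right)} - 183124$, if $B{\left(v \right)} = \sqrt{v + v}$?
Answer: $-183124 + 2 \sqrt{113} \approx -1.831 \cdot 10^{5}$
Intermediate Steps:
$B{\left(v \right)} = \sqrt{2} \sqrt{v}$ ($B{\left(v \right)} = \sqrt{2 v} = \sqrt{2} \sqrt{v}$)
$B{\left(226 \right)} - 183124 = \sqrt{2} \sqrt{226} - 183124 = 2 \sqrt{113} - 183124 = -183124 + 2 \sqrt{113}$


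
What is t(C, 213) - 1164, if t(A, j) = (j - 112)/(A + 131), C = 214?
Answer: -401479/345 ≈ -1163.7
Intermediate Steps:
t(A, j) = (-112 + j)/(131 + A)
t(C, 213) - 1164 = (-112 + 213)/(131 + 214) - 1164 = 101/345 - 1164 = -401479/345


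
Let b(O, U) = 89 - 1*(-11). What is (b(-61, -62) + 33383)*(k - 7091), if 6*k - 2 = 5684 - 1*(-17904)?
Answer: -105783958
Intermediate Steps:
k = 11795/3 (k = 1/3 + (5684 - 1*(-17904))/6 = 1/3 + (5684 + 17904)/6 = 1/3 + (1/6)*23588 = 1/3 + 11794/3 = 11795/3 ≈ 3931.7)
b(O, U) = 100 (b(O, U) = 89 + 11 = 100)
(b(-61, -62) + 33383)*(k - 7091) = (100 + 33383)*(11795/3 - 7091) = 33483*(-9478/3) = -105783958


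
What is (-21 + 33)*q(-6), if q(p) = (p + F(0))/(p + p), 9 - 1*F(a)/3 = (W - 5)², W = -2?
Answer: 126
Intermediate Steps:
F(a) = -120 (F(a) = 27 - 3*(-2 - 5)² = 27 - 3*(-7)² = 27 - 3*49 = 27 - 147 = -120)
q(p) = (-120 + p)/(2*p) (q(p) = (p - 120)/(p + p) = (-120 + p)/((2*p)) = (-120 + p)*(1/(2*p)) = (-120 + p)/(2*p))
(-21 + 33)*q(-6) = (-21 + 33)*((½)*(-120 - 6)/(-6)) = 12*((½)*(-⅙)*(-126)) = 12*(21/2) = 126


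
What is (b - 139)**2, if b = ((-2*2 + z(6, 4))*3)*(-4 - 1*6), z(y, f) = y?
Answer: 39601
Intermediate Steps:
b = -60 (b = ((-2*2 + 6)*3)*(-4 - 1*6) = ((-4 + 6)*3)*(-4 - 6) = (2*3)*(-10) = 6*(-10) = -60)
(b - 139)**2 = (-60 - 139)**2 = (-199)**2 = 39601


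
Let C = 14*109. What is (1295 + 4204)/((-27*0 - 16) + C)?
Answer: 5499/1510 ≈ 3.6417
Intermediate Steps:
C = 1526
(1295 + 4204)/((-27*0 - 16) + C) = (1295 + 4204)/((-27*0 - 16) + 1526) = 5499/((0 - 16) + 1526) = 5499/(-16 + 1526) = 5499/1510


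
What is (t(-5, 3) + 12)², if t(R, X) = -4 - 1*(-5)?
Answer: 169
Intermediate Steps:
t(R, X) = 1 (t(R, X) = -4 + 5 = 1)
(t(-5, 3) + 12)² = (1 + 12)² = 13² = 169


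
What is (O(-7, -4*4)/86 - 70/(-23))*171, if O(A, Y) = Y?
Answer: 483246/989 ≈ 488.62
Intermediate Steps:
(O(-7, -4*4)/86 - 70/(-23))*171 = (-4*4/86 - 70/(-23))*171 = (-16*1/86 - 70*(-1/23))*171 = (-8/43 + 70/23)*171 = (2826/989)*171 = 483246/989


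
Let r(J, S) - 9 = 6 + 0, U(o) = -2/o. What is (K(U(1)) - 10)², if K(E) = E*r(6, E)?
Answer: 1600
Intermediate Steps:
r(J, S) = 15 (r(J, S) = 9 + (6 + 0) = 9 + 6 = 15)
K(E) = 15*E (K(E) = E*15 = 15*E)
(K(U(1)) - 10)² = (15*(-2/1) - 10)² = (15*(-2*1) - 10)² = (15*(-2) - 10)² = (-30 - 10)² = (-40)² = 1600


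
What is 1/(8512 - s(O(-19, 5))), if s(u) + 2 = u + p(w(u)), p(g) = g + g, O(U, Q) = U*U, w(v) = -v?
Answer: 1/8875 ≈ 0.00011268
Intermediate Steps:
O(U, Q) = U²
p(g) = 2*g
s(u) = -2 - u (s(u) = -2 + (u + 2*(-u)) = -2 + (u - 2*u) = -2 - u)
1/(8512 - s(O(-19, 5))) = 1/(8512 - (-2 - 1*(-19)²)) = 1/(8512 - (-2 - 1*361)) = 1/(8512 - (-2 - 361)) = 1/(8512 - 1*(-363)) = 1/(8512 + 363) = 1/8875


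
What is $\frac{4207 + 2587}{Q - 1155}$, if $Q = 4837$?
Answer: $\frac{3397}{1841} \approx 1.8452$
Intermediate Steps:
$\frac{4207 + 2587}{Q - 1155} = \frac{4207 + 2587}{4837 - 1155} = \frac{6794}{3682} = 6794 \cdot \frac{1}{3682} = \frac{3397}{1841}$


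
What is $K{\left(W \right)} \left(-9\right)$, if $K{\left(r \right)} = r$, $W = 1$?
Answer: $-9$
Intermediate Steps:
$K{\left(W \right)} \left(-9\right) = 1 \left(-9\right) = -9$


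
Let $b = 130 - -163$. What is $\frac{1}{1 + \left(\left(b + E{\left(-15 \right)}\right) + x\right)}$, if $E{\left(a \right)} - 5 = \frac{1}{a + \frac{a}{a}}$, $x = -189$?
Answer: $\frac{14}{1539} \approx 0.0090968$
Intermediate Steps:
$b = 293$ ($b = 130 + 163 = 293$)
$E{\left(a \right)} = 5 + \frac{1}{1 + a}$ ($E{\left(a \right)} = 5 + \frac{1}{a + \frac{a}{a}} = 5 + \frac{1}{a + 1} = 5 + \frac{1}{1 + a}$)
$\frac{1}{1 + \left(\left(b + E{\left(-15 \right)}\right) + x\right)} = \frac{1}{1 - \left(-104 - \frac{6 + 5 \left(-15\right)}{1 - 15}\right)} = \frac{1}{1 - \left(-104 - \frac{6 - 75}{-14}\right)} = \frac{1}{1 + \left(\left(293 - - \frac{69}{14}\right) - 189\right)} = \frac{1}{1 + \left(\left(293 + \frac{69}{14}\right) - 189\right)} = \frac{1}{1 + \left(\frac{4171}{14} - 189\right)} = \frac{1}{1 + \frac{1525}{14}} = \frac{1}{\frac{1539}{14}} = \frac{14}{1539}$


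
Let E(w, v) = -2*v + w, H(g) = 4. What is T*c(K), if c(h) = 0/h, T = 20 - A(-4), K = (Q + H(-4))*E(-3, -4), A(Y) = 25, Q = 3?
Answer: 0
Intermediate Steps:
E(w, v) = w - 2*v
K = 35 (K = (3 + 4)*(-3 - 2*(-4)) = 7*(-3 + 8) = 7*5 = 35)
T = -5 (T = 20 - 1*25 = 20 - 25 = -5)
c(h) = 0
T*c(K) = -5*0 = 0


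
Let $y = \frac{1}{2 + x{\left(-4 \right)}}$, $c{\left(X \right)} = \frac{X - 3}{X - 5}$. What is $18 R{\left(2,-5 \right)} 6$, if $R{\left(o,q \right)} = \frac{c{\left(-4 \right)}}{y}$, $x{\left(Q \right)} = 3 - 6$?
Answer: $-84$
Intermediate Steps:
$x{\left(Q \right)} = -3$ ($x{\left(Q \right)} = 3 - 6 = -3$)
$c{\left(X \right)} = \frac{-3 + X}{-5 + X}$
$y = -1$ ($y = \frac{1}{2 - 3} = \frac{1}{-1} = -1$)
$R{\left(o,q \right)} = - \frac{7}{9}$ ($R{\left(o,q \right)} = \frac{\frac{1}{-5 - 4} \left(-3 - 4\right)}{-1} = \frac{1}{-9} \left(-7\right) \left(-1\right) = \left(- \frac{1}{9}\right) \left(-7\right) \left(-1\right) = \frac{7}{9} \left(-1\right) = - \frac{7}{9}$)
$18 R{\left(2,-5 \right)} 6 = 18 \left(- \frac{7}{9}\right) 6 = \left(-14\right) 6 = -84$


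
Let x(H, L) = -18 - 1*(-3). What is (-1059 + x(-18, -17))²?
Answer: 1153476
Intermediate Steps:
x(H, L) = -15 (x(H, L) = -18 + 3 = -15)
(-1059 + x(-18, -17))² = (-1059 - 15)² = (-1074)² = 1153476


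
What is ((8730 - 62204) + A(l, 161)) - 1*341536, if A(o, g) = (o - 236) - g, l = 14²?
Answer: -395211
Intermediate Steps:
l = 196
A(o, g) = -236 + o - g (A(o, g) = (-236 + o) - g = -236 + o - g)
((8730 - 62204) + A(l, 161)) - 1*341536 = ((8730 - 62204) + (-236 + 196 - 1*161)) - 1*341536 = (-53474 + (-236 + 196 - 161)) - 341536 = (-53474 - 201) - 341536 = -53675 - 341536 = -395211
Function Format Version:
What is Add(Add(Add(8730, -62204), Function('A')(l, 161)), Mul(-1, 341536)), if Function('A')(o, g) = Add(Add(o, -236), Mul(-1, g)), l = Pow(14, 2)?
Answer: -395211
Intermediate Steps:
l = 196
Function('A')(o, g) = Add(-236, o, Mul(-1, g)) (Function('A')(o, g) = Add(Add(-236, o), Mul(-1, g)) = Add(-236, o, Mul(-1, g)))
Add(Add(Add(8730, -62204), Function('A')(l, 161)), Mul(-1, 341536)) = Add(Add(Add(8730, -62204), Add(-236, 196, Mul(-1, 161))), Mul(-1, 341536)) = Add(Add(-53474, Add(-236, 196, -161)), -341536) = Add(Add(-53474, -201), -341536) = Add(-53675, -341536) = -395211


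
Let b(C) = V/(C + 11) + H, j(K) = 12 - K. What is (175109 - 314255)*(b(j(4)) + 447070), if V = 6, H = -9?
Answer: -1181929083090/19 ≈ -6.2207e+10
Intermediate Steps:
b(C) = -9 + 6/(11 + C) (b(C) = 6/(C + 11) - 9 = 6/(11 + C) - 9 = -9 + 6/(11 + C))
(175109 - 314255)*(b(j(4)) + 447070) = (175109 - 314255)*(3*(-31 - 3*(12 - 1*4))/(11 + (12 - 1*4)) + 447070) = -139146*(3*(-31 - 3*(12 - 4))/(11 + (12 - 4)) + 447070) = -139146*(3*(-31 - 3*8)/(11 + 8) + 447070) = -139146*(3*(-31 - 24)/19 + 447070) = -139146*(3*(1/19)*(-55) + 447070) = -139146*(-165/19 + 447070) = -139146*8494165/19 = -1181929083090/19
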